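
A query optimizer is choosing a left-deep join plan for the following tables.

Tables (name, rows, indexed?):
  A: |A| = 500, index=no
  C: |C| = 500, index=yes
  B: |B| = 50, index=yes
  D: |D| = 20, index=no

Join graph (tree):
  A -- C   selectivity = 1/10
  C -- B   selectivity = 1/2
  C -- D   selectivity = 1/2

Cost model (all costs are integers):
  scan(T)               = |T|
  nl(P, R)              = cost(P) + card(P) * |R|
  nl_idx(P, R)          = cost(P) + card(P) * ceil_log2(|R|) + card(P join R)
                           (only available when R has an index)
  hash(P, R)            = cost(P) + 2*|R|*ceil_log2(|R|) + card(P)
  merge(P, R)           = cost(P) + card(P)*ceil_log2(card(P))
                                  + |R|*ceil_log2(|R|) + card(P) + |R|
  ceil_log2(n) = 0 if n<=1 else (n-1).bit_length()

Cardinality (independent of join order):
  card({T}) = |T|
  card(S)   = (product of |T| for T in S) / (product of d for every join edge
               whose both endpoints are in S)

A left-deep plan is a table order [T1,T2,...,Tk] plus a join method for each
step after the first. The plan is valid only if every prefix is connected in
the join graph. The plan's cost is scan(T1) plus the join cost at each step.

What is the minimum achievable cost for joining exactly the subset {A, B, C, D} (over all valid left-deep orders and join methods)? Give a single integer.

Selinger DP over subsets of {A,B,C,D}:
  {A}: scan cost=500, card=500
  {C}: scan cost=500, card=500
  {B}: scan cost=50, card=50
  {D}: scan cost=20, card=20
  {AC}: card=25000; try (C,hash)→10000, (A,hash)→10000, (C,merge)→10500, (A,merge)→10500, (C,nl_idx)→30000, (C,nl)→250500 …(+1); best=10000 via (C,hash)
  {BC}: card=12500; try (B,hash)→1600, (C,merge)→5400, (B,merge)→5850, (C,hash)→9100, (C,nl_idx)→13000, (B,nl_idx)→16000 …(+2); best=1600 via (B,hash)
  {CD}: card=5000; try (D,hash)→1200, (C,merge)→5140, (C,nl_idx)→5200, (D,merge)→5620, (C,hash)→9040, (C,nl)→10020 …(+1); best=1200 via (D,hash)
  {ABC}: card=625000; try (A,hash)→23100, (B,hash)→35600, (A,merge)→194100, (B,merge)→410350, (B,nl_idx)→785000, (B,nl)→1260000 …(+1); best=23100 via (A,hash)
  {ACD}: card=250000; try (A,hash)→15200, (D,hash)→35200, (A,merge)→76200, (D,merge)→410120, (D,nl)→510000, (A,nl)→2501200; best=15200 via (A,hash)
  {BCD}: card=125000; try (B,hash)→6800, (D,hash)→14300, (B,merge)→71550, (B,nl_idx)→156200, (D,merge)→189220, (B,nl)→251200 …(+1); best=6800 via (B,hash)
  {ABCD}: card=6250000; try (A,hash)→140800, (B,hash)→265800, (D,hash)→648300, (A,merge)→2261800, (B,merge)→4765550, (B,nl_idx)→7765200 …(+4); best=140800 via (A,hash)

140800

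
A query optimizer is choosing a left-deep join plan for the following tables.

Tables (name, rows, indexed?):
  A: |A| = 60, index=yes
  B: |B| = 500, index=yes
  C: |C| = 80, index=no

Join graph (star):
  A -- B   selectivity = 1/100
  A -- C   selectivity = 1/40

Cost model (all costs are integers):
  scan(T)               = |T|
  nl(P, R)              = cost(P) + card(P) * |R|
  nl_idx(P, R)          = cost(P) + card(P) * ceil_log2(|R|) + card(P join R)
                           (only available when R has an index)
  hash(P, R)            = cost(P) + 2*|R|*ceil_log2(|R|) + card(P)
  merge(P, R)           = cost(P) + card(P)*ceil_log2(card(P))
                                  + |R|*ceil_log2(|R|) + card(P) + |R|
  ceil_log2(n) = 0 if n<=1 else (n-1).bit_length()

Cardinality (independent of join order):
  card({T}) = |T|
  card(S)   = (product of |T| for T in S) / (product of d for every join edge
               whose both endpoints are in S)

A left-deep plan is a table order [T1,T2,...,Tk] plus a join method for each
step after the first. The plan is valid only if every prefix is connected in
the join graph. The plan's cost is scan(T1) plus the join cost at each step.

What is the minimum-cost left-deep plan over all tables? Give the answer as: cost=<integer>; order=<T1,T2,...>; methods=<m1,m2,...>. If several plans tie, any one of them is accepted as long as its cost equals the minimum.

Selinger DP (subsets sized 1..n):
  {A}: scan cost=60, card=60
  {B}: scan cost=500, card=500
  {C}: scan cost=80, card=80
  {AB}: card=300; try (B,nl_idx)→900, (A,hash)→1720, (A,nl_idx)→3800, (B,merge)→5480, (A,merge)→5920, (B,hash)→9120 …(+2); best=900 via (B,nl_idx)
  {AC}: card=120; try (A,nl_idx)→680, (A,hash)→880, (C,merge)→1120, (A,merge)→1140, (C,hash)→1240, (C,nl)→4860 …(+1); best=680 via (A,nl_idx)
  {ABC}: card=600; try (C,hash)→2320, (B,nl_idx)→2360, (C,merge)→4540, (B,merge)→6640, (B,hash)→9800, (C,nl)→24900 …(+1); best=2320 via (C,hash)

cost=2320; order=A,B,C; methods=nl_idx,hash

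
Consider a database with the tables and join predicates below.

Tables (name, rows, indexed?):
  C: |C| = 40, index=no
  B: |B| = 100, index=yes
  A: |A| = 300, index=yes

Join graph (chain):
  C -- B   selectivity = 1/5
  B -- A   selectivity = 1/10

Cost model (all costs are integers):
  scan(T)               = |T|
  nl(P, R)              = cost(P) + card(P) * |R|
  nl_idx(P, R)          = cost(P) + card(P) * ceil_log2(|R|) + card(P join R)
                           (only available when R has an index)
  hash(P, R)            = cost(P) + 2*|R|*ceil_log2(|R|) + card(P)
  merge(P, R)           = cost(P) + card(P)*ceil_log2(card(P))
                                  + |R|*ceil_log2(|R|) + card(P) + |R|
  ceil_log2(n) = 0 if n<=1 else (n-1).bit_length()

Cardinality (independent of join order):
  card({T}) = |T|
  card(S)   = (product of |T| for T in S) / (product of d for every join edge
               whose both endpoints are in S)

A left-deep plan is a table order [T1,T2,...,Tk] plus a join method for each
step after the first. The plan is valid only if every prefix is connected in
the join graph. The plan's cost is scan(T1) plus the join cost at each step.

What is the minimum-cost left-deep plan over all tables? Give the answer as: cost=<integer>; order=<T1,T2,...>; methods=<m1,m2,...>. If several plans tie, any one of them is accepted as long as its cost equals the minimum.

Selinger DP (subsets sized 1..n):
  {C}: scan cost=40, card=40
  {B}: scan cost=100, card=100
  {A}: scan cost=300, card=300
  {BC}: card=800; try (C,hash)→680, (B,merge)→1120, (B,nl_idx)→1120, (C,merge)→1180, (B,hash)→1480, (B,nl)→4040 …(+1); best=680 via (C,hash)
  {AB}: card=3000; try (B,hash)→2000, (A,merge)→3900, (A,nl_idx)→4000, (B,merge)→4100, (B,nl_idx)→5400, (A,hash)→5600 …(+2); best=2000 via (B,hash)
  {ABC}: card=24000; try (C,hash)→5480, (A,hash)→6880, (A,merge)→12480, (A,nl_idx)→31880, (C,merge)→41280, (C,nl)→122000 …(+1); best=5480 via (C,hash)

cost=5480; order=A,B,C; methods=hash,hash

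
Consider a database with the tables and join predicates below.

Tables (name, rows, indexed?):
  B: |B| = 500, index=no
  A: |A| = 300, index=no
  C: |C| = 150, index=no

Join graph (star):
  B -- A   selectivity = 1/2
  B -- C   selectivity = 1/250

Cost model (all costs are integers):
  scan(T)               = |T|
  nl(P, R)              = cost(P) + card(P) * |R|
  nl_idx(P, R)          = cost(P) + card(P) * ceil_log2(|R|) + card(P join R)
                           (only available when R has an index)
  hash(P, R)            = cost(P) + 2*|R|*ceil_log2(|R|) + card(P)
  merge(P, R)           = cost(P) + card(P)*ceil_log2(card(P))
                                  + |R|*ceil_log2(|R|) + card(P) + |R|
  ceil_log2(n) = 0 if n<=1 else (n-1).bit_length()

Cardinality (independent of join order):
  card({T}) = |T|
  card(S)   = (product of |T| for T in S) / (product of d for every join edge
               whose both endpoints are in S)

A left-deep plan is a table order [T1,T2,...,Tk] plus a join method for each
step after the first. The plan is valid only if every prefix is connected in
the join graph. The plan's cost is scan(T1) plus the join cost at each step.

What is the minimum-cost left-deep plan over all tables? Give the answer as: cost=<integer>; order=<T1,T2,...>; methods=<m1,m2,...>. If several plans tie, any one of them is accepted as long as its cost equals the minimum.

Selinger DP (subsets sized 1..n):
  {B}: scan cost=500, card=500
  {A}: scan cost=300, card=300
  {C}: scan cost=150, card=150
  {AB}: card=75000; try (A,hash)→6400, (B,merge)→8300, (A,merge)→8500, (B,hash)→9600, (B,nl)→150300, (A,nl)→150500; best=6400 via (A,hash)
  {BC}: card=300; try (C,hash)→3400, (B,merge)→6500, (C,merge)→6850, (B,hash)→9300, (B,nl)→75150, (C,nl)→75500; best=3400 via (C,hash)
  {ABC}: card=45000; try (A,hash)→9100, (A,merge)→9400, (C,hash)→83800, (A,nl)→93400, (C,merge)→1357750, (C,nl)→11256400; best=9100 via (A,hash)

cost=9100; order=B,C,A; methods=hash,hash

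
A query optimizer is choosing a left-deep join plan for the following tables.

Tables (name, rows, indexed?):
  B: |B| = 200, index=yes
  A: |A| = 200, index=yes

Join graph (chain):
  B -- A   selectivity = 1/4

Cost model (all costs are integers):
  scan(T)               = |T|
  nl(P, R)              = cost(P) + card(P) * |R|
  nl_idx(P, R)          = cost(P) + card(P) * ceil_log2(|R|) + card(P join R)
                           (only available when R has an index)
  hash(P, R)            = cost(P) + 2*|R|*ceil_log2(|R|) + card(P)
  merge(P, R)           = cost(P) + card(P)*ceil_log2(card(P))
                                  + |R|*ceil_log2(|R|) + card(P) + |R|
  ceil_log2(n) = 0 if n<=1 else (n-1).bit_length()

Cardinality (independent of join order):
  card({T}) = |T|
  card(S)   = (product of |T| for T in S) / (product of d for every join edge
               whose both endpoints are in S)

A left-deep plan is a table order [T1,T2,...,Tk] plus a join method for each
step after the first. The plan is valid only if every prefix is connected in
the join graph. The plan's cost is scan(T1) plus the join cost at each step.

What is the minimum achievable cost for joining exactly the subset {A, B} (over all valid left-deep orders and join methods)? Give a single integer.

Selinger DP over subsets of {A,B}:
  {B}: scan cost=200, card=200
  {A}: scan cost=200, card=200
  {AB}: card=10000; try (B,hash)→3600, (A,hash)→3600, (B,merge)→3800, (A,merge)→3800, (B,nl_idx)→11800, (A,nl_idx)→11800 …(+2); best=3600 via (B,hash)

3600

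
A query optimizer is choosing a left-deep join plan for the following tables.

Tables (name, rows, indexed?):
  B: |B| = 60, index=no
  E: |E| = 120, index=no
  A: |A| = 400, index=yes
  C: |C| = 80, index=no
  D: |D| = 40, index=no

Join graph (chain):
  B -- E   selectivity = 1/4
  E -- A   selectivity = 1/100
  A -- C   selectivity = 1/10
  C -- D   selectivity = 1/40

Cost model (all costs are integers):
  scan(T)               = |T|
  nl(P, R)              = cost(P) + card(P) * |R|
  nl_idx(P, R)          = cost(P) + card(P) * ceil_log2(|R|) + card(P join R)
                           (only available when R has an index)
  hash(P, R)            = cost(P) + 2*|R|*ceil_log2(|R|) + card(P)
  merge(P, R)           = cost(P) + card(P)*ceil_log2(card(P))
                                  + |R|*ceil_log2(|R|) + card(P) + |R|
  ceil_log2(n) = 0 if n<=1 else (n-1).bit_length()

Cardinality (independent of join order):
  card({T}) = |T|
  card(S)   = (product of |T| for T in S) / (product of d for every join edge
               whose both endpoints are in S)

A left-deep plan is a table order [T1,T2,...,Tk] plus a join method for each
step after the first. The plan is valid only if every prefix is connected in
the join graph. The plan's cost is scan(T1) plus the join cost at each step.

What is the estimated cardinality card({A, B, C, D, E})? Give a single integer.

Tables in S: A(400), B(60), C(80), D(40), E(120)
Edges inside S: B-E(d=4), E-A(d=100), A-C(d=10), C-D(d=40)
numerator = 400 * 60 * 80 * 40 * 120 = 9216000000
denominator = 4 * 100 * 10 * 40 = 160000
card(S) = 9216000000 / 160000 = 57600

57600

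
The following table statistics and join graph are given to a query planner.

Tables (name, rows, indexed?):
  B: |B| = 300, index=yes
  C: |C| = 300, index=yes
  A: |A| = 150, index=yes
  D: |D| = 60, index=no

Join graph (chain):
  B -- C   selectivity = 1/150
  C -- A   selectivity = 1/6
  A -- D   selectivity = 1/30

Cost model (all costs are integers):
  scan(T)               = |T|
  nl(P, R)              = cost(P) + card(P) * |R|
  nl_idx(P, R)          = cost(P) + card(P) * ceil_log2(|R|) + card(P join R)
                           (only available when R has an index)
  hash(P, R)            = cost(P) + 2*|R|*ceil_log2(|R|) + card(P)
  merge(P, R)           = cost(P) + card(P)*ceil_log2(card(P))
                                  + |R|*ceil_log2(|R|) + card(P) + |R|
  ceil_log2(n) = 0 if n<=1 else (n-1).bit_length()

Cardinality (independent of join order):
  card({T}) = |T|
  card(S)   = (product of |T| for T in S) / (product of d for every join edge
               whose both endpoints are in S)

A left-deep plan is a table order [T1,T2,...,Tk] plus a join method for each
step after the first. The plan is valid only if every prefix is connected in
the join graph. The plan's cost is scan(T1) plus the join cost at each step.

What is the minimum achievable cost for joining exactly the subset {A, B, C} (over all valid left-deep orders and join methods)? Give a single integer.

Selinger DP over subsets of {A,B,C}:
  {B}: scan cost=300, card=300
  {C}: scan cost=300, card=300
  {A}: scan cost=150, card=150
  {BC}: card=600; try (C,nl_idx)→3600, (B,nl_idx)→3600, (C,hash)→6000, (B,hash)→6000, (C,merge)→6300, (B,merge)→6300 …(+2); best=3600 via (C,nl_idx)
  {AC}: card=7500; try (A,hash)→3000, (C,merge)→4500, (A,merge)→4650, (C,hash)→5700, (C,nl_idx)→9000, (A,nl_idx)→10200 …(+2); best=3000 via (A,hash)
  {ABC}: card=15000; try (A,hash)→6600, (A,merge)→11550, (B,hash)→15900, (A,nl_idx)→23400, (B,nl_idx)→85500, (A,nl)→93600 …(+2); best=6600 via (A,hash)

6600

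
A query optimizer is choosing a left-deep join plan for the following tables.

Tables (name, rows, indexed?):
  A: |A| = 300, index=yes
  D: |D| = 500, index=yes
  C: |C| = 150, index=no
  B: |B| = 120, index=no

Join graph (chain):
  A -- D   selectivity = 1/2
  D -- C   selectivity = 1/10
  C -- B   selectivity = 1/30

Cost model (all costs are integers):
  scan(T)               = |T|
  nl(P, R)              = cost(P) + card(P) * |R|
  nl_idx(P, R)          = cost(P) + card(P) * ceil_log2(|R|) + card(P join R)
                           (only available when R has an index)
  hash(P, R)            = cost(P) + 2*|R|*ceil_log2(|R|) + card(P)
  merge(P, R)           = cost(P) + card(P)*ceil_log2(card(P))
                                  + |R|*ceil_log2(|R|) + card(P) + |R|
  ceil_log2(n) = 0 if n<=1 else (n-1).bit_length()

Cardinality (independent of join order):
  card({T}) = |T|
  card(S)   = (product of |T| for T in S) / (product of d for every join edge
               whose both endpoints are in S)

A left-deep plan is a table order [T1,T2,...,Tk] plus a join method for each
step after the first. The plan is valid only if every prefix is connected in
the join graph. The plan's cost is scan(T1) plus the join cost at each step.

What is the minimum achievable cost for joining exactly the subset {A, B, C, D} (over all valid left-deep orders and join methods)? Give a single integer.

Selinger DP over subsets of {A,B,C,D}:
  {A}: scan cost=300, card=300
  {D}: scan cost=500, card=500
  {C}: scan cost=150, card=150
  {B}: scan cost=120, card=120
  {AD}: card=75000; try (A,hash)→6400, (D,merge)→8300, (A,merge)→8500, (D,hash)→9600, (D,nl_idx)→78000, (A,nl_idx)→80000 …(+2); best=6400 via (A,hash)
  {CD}: card=7500; try (C,hash)→3400, (D,merge)→6500, (C,merge)→6850, (D,nl_idx)→9000, (D,hash)→9300, (D,nl)→75150 …(+1); best=3400 via (C,hash)
  {BC}: card=600; try (B,hash)→1980, (C,merge)→2430, (B,merge)→2460, (C,hash)→2640, (C,nl)→18120, (B,nl)→18150; best=1980 via (B,hash)
  {ACD}: card=1125000; try (A,hash)→16300, (C,hash)→83800, (A,merge)→111400, (A,nl_idx)→1195900, (C,merge)→1357750, (A,nl)→2253400 …(+1); best=16300 via (A,hash)
  {BCD}: card=30000; try (D,hash)→11580, (B,hash)→12580, (D,merge)→13580, (D,nl_idx)→37380, (B,merge)→109360, (D,nl)→301980 …(+1); best=11580 via (D,hash)
  {ABCD}: card=4500000; try (A,hash)→46980, (A,merge)→494580, (B,hash)→1142980, (A,nl_idx)→4781580, (A,nl)→9011580, (B,merge)→24767260 …(+1); best=46980 via (A,hash)

46980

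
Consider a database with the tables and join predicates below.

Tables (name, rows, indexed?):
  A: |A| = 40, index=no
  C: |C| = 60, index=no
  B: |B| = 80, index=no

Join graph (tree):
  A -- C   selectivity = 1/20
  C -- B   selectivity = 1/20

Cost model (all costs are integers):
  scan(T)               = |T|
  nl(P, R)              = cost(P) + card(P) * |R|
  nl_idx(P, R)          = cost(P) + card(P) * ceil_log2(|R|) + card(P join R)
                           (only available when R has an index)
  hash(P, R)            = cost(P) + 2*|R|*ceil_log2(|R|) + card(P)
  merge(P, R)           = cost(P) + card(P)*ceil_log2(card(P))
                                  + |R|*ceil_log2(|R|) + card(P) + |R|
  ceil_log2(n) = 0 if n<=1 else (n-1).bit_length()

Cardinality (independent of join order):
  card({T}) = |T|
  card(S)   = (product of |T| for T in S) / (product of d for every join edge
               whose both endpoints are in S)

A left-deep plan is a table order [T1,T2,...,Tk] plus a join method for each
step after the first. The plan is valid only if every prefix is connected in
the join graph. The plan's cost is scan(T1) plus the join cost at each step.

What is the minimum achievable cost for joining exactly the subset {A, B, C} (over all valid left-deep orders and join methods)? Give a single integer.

Selinger DP over subsets of {A,B,C}:
  {A}: scan cost=40, card=40
  {C}: scan cost=60, card=60
  {B}: scan cost=80, card=80
  {AC}: card=120; try (A,hash)→600, (C,merge)→740, (A,merge)→760, (C,hash)→800, (C,nl)→2440, (A,nl)→2460; best=600 via (A,hash)
  {BC}: card=240; try (C,hash)→880, (B,merge)→1120, (C,merge)→1140, (B,hash)→1240, (B,nl)→4860, (C,nl)→4880; best=880 via (C,hash)
  {ABC}: card=480; try (A,hash)→1600, (B,hash)→1840, (B,merge)→2200, (A,merge)→3320, (B,nl)→10200, (A,nl)→10480; best=1600 via (A,hash)

1600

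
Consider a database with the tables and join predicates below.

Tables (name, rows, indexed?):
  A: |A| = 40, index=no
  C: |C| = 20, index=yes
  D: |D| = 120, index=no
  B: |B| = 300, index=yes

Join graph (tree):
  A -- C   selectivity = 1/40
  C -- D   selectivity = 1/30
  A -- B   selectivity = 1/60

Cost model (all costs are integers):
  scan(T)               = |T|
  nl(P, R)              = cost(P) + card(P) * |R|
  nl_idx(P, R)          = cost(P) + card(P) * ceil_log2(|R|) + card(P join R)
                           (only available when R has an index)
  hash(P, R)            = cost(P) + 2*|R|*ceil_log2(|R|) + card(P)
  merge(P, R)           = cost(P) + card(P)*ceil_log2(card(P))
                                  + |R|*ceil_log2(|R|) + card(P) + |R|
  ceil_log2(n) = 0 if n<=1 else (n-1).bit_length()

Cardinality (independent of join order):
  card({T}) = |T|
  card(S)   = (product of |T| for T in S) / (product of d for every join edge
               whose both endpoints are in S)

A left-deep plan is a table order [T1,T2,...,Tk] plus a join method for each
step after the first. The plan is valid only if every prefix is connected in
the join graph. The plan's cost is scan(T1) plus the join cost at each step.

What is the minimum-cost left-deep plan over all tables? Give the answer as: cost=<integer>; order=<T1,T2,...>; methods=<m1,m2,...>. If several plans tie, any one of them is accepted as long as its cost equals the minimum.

cost=2120; order=D,C,A,B; methods=hash,hash,nl_idx

Selinger DP (subsets sized 1..n):
  {A}: scan cost=40, card=40
  {C}: scan cost=20, card=20
  {D}: scan cost=120, card=120
  {B}: scan cost=300, card=300
  {AC}: card=20; try (C,nl_idx)→260, (C,hash)→280, (A,merge)→420, (C,merge)→440, (A,hash)→520, (A,nl)→820 …(+1); best=260 via (C,nl_idx)
  {AB}: card=200; try (B,nl_idx)→600, (A,hash)→1080, (B,merge)→3320, (A,merge)→3580, (B,hash)→5480, (B,nl)→12040 …(+1); best=600 via (B,nl_idx)
  {CD}: card=80; try (C,hash)→440, (C,nl_idx)→800, (D,merge)→1100, (C,merge)→1200, (D,hash)→1720, (D,nl)→2420 …(+1); best=440 via (C,hash)
  {ACD}: card=80; try (A,hash)→1000, (D,merge)→1340, (A,merge)→1360, (D,hash)→1960, (D,nl)→2660, (A,nl)→3640; best=1000 via (A,hash)
  {ABC}: card=100; try (B,nl_idx)→540, (C,hash)→1000, (C,nl_idx)→1700, (C,merge)→2520, (B,merge)→3380, (C,nl)→4600 …(+2); best=540 via (B,nl_idx)
  {ABCD}: card=400; try (B,nl_idx)→2120, (D,merge)→2300, (D,hash)→2320, (B,merge)→4640, (B,hash)→6480, (D,nl)→12540 …(+1); best=2120 via (B,nl_idx)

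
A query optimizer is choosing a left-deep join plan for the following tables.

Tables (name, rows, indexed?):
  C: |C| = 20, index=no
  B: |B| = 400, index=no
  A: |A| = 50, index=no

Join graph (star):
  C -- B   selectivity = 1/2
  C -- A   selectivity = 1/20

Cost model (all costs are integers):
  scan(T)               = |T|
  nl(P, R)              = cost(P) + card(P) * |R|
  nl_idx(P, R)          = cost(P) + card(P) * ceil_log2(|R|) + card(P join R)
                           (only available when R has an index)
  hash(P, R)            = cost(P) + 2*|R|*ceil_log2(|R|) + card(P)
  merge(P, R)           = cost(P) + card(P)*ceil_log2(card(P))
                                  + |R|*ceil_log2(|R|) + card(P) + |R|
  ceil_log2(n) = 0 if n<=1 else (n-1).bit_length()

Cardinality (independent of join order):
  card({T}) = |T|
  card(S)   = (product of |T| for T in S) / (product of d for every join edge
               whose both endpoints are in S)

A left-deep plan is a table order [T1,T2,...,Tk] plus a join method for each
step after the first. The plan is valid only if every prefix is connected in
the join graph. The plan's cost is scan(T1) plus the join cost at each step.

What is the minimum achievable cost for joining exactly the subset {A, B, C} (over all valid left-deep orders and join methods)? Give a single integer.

4650

Selinger DP over subsets of {A,B,C}:
  {C}: scan cost=20, card=20
  {B}: scan cost=400, card=400
  {A}: scan cost=50, card=50
  {BC}: card=4000; try (C,hash)→1000, (B,merge)→4140, (C,merge)→4520, (B,hash)→7240, (B,nl)→8020, (C,nl)→8400; best=1000 via (C,hash)
  {AC}: card=50; try (C,hash)→300, (A,merge)→490, (C,merge)→520, (A,hash)→640, (A,nl)→1020, (C,nl)→1050; best=300 via (C,hash)
  {ABC}: card=10000; try (B,merge)→4650, (A,hash)→5600, (B,hash)→7550, (B,nl)→20300, (A,merge)→53350, (A,nl)→201000; best=4650 via (B,merge)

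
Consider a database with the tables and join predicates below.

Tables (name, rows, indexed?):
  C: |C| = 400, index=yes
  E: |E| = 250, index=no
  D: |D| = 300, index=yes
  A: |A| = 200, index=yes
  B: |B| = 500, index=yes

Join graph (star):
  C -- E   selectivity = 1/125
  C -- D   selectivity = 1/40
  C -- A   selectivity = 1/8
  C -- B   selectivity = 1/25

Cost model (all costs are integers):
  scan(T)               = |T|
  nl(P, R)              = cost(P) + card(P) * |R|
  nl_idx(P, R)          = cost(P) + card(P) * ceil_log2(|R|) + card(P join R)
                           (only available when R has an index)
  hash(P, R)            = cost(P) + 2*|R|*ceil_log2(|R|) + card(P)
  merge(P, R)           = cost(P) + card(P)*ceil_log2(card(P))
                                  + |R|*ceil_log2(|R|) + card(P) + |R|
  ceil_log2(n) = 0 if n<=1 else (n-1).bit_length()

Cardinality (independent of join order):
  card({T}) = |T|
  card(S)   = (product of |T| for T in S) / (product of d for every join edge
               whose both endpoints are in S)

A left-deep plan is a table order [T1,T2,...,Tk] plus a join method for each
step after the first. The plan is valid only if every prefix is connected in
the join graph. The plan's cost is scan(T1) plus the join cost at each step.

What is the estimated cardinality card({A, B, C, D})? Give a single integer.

Tables in S: A(200), B(500), C(400), D(300)
Edges inside S: C-D(d=40), C-A(d=8), C-B(d=25)
numerator = 200 * 500 * 400 * 300 = 12000000000
denominator = 40 * 8 * 25 = 8000
card(S) = 12000000000 / 8000 = 1500000

1500000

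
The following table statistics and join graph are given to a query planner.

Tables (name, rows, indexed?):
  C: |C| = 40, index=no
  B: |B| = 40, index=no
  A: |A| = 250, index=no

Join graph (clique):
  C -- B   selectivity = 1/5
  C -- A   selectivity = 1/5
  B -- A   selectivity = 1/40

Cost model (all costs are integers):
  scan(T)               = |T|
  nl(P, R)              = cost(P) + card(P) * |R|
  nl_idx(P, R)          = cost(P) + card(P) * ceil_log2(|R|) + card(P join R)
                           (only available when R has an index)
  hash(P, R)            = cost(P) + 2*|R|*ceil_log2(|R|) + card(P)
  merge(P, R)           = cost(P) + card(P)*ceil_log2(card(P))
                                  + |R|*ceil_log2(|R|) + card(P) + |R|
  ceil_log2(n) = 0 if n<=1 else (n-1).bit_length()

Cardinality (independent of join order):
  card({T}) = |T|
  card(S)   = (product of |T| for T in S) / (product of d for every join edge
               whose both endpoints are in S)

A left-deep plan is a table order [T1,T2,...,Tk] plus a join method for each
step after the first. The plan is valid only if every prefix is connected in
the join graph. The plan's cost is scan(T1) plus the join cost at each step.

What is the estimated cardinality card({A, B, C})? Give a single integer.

400

Tables in S: A(250), B(40), C(40)
Edges inside S: C-B(d=5), C-A(d=5), B-A(d=40)
numerator = 250 * 40 * 40 = 400000
denominator = 5 * 5 * 40 = 1000
card(S) = 400000 / 1000 = 400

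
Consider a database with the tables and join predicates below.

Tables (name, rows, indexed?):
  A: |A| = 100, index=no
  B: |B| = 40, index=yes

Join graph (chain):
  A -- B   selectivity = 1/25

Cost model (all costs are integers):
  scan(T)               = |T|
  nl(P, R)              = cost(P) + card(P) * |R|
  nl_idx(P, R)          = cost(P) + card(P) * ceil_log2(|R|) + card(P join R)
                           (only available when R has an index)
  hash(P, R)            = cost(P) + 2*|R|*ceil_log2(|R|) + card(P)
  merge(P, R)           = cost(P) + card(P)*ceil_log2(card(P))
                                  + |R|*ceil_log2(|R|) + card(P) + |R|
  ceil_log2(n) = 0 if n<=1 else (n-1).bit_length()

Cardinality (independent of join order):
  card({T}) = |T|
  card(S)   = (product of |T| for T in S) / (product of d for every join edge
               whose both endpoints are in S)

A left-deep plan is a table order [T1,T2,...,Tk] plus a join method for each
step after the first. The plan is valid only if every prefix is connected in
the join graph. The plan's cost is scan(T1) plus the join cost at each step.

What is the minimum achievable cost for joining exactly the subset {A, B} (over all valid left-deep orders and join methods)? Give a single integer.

680

Selinger DP over subsets of {A,B}:
  {A}: scan cost=100, card=100
  {B}: scan cost=40, card=40
  {AB}: card=160; try (B,hash)→680, (B,nl_idx)→860, (A,merge)→1120, (B,merge)→1180, (A,hash)→1480, (A,nl)→4040 …(+1); best=680 via (B,hash)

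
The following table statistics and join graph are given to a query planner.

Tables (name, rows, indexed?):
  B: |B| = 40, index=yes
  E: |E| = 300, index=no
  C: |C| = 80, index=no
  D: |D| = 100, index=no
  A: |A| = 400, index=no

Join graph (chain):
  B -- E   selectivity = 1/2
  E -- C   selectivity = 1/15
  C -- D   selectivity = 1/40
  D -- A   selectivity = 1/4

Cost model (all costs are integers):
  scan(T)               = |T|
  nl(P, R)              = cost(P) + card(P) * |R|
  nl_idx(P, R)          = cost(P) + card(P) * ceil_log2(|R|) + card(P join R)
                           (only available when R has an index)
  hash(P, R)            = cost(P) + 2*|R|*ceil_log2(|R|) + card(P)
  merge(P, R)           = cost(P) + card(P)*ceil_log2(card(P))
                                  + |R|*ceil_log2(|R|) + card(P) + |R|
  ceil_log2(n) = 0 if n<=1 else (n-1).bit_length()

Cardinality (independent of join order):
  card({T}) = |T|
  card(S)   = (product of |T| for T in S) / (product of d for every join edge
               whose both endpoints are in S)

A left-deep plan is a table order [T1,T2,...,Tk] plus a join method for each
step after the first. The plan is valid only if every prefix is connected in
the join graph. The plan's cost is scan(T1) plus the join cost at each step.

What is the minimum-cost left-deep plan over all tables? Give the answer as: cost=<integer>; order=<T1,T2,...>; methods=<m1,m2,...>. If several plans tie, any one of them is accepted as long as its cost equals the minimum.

cost=96400; order=E,C,D,B,A; methods=hash,hash,hash,hash

Selinger DP (subsets sized 1..n):
  {B}: scan cost=40, card=40
  {E}: scan cost=300, card=300
  {C}: scan cost=80, card=80
  {D}: scan cost=100, card=100
  {A}: scan cost=400, card=400
  {BE}: card=6000; try (B,hash)→1080, (E,merge)→3320, (B,merge)→3580, (E,hash)→5480, (B,nl_idx)→8100, (E,nl)→12040 …(+1); best=1080 via (B,hash)
  {CE}: card=1600; try (C,hash)→1720, (E,merge)→3720, (C,merge)→3940, (E,hash)→5560, (E,nl)→24080, (C,nl)→24300; best=1720 via (C,hash)
  {CD}: card=200; try (C,hash)→1320, (D,merge)→1520, (C,merge)→1540, (D,hash)→1560, (D,nl)→8080, (C,nl)→8100; best=1320 via (C,hash)
  {AD}: card=10000; try (D,hash)→2200, (A,merge)→4900, (D,merge)→5200, (A,hash)→7400, (A,nl)→40100, (D,nl)→40400; best=2200 via (D,hash)
  {BCE}: card=32000; try (B,hash)→3800, (C,hash)→8200, (B,merge)→21200, (B,nl_idx)→43320, (B,nl)→65720, (C,merge)→85720 …(+1); best=3800 via (B,hash)
  {CDE}: card=4000; try (D,hash)→4720, (E,merge)→6120, (E,hash)→6920, (D,merge)→21720, (E,nl)→61320, (D,nl)→161720; best=4720 via (D,hash)
  {ACD}: card=20000; try (A,merge)→7120, (A,hash)→8720, (C,hash)→13320, (A,nl)→81320, (C,merge)→152840, (C,nl)→802200; best=7120 via (A,merge)
  {BCDE}: card=80000; try (B,hash)→9200, (D,hash)→37200, (B,merge)→57000, (B,nl_idx)→108720, (B,nl)→164720, (D,merge)→516600 …(+1); best=9200 via (B,hash)
  {ACDE}: card=400000; try (A,hash)→15920, (E,hash)→32520, (A,merge)→60720, (E,merge)→330120, (A,nl)→1604720, (E,nl)→6007120; best=15920 via (A,hash)
  {ABCDE}: card=8000000; try (A,hash)→96400, (B,hash)→416400, (A,merge)→1453200, (B,merge)→8016200, (B,nl_idx)→10415920, (B,nl)→16015920 …(+1); best=96400 via (A,hash)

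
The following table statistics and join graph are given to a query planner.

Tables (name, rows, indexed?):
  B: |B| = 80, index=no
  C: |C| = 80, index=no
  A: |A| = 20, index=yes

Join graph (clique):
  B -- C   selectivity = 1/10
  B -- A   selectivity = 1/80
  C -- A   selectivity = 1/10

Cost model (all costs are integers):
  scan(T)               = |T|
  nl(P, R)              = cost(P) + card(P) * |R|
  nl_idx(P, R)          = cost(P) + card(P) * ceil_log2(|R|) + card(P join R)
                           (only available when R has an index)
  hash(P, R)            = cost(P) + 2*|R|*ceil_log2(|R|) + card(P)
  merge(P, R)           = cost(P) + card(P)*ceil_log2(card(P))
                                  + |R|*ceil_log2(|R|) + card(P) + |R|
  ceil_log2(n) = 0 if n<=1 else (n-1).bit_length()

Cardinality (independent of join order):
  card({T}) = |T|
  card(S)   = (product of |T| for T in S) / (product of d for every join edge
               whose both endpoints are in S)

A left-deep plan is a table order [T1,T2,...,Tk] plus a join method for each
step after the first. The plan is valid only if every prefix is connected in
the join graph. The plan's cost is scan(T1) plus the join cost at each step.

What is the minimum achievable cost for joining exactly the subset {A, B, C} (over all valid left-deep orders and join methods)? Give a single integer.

Selinger DP over subsets of {A,B,C}:
  {B}: scan cost=80, card=80
  {C}: scan cost=80, card=80
  {A}: scan cost=20, card=20
  {BC}: card=640; try (C,hash)→1280, (B,hash)→1280, (C,merge)→1360, (B,merge)→1360, (C,nl)→6480, (B,nl)→6480; best=1280 via (C,hash)
  {AB}: card=20; try (A,hash)→360, (A,nl_idx)→500, (B,merge)→780, (A,merge)→840, (B,hash)→1160, (B,nl)→1620 …(+1); best=360 via (A,hash)
  {AC}: card=160; try (A,hash)→360, (A,nl_idx)→640, (C,merge)→780, (A,merge)→840, (C,hash)→1160, (C,nl)→1620 …(+1); best=360 via (A,hash)
  {ABC}: card=16; try (C,merge)→1120, (C,hash)→1500, (B,hash)→1640, (C,nl)→1960, (A,hash)→2120, (B,merge)→2440 …(+4); best=1120 via (C,merge)

1120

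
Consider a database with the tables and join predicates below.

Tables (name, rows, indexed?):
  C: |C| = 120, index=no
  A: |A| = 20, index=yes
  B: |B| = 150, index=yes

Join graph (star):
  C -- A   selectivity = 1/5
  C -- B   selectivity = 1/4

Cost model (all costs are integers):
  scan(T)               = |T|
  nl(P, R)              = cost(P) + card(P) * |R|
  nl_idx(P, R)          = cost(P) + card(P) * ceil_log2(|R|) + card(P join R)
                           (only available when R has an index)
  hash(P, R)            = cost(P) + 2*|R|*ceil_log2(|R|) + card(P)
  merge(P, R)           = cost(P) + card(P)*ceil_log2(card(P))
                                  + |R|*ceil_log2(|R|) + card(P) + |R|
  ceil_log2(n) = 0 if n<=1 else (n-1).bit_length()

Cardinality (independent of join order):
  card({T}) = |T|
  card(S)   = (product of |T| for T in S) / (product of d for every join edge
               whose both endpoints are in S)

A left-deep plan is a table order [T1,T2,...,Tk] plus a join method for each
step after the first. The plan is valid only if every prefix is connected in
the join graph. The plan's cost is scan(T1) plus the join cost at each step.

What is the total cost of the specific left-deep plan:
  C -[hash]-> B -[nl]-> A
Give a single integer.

92640

step 1: scan C: cost=120, card=120
step 2: join B via hash
    card(P join B) = 120*150/(4) = 4500
    cost = 120 + 2*150*8 + 120 = 2640
step 3: join A via nl
    card(P join A) = 4500*20/(5) = 18000
    cost = 2640 + 4500*20 = 92640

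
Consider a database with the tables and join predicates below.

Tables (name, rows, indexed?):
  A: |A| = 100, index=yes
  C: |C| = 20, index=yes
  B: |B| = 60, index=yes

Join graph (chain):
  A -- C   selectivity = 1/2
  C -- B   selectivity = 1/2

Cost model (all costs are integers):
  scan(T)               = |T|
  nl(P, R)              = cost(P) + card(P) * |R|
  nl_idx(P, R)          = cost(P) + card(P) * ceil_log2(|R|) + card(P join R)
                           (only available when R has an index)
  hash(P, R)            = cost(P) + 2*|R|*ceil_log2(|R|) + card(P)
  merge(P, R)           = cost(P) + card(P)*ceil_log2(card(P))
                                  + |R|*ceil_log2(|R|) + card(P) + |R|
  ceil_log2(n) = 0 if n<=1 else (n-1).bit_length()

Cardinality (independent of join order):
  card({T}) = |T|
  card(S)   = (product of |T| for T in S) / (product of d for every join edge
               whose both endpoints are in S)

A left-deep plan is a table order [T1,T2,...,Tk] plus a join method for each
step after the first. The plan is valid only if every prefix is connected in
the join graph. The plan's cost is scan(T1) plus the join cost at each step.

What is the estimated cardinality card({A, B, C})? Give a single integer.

30000

Tables in S: A(100), B(60), C(20)
Edges inside S: A-C(d=2), C-B(d=2)
numerator = 100 * 60 * 20 = 120000
denominator = 2 * 2 = 4
card(S) = 120000 / 4 = 30000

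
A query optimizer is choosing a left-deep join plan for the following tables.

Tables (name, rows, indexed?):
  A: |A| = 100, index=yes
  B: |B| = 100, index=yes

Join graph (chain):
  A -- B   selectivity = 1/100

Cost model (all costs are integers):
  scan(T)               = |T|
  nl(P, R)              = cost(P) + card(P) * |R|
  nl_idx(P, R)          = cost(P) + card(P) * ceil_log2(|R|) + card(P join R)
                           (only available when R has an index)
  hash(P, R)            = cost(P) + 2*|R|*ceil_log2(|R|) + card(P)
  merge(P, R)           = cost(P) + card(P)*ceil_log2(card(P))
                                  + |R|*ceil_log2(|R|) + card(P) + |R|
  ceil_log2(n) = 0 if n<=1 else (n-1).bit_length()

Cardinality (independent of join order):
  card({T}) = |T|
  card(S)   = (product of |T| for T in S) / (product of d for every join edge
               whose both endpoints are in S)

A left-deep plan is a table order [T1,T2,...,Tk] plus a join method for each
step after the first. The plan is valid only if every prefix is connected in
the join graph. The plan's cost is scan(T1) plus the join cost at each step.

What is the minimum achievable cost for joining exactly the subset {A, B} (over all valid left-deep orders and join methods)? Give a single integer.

Selinger DP over subsets of {A,B}:
  {A}: scan cost=100, card=100
  {B}: scan cost=100, card=100
  {AB}: card=100; try (B,nl_idx)→900, (A,nl_idx)→900, (B,hash)→1600, (A,hash)→1600, (B,merge)→1700, (A,merge)→1700 …(+2); best=900 via (B,nl_idx)

900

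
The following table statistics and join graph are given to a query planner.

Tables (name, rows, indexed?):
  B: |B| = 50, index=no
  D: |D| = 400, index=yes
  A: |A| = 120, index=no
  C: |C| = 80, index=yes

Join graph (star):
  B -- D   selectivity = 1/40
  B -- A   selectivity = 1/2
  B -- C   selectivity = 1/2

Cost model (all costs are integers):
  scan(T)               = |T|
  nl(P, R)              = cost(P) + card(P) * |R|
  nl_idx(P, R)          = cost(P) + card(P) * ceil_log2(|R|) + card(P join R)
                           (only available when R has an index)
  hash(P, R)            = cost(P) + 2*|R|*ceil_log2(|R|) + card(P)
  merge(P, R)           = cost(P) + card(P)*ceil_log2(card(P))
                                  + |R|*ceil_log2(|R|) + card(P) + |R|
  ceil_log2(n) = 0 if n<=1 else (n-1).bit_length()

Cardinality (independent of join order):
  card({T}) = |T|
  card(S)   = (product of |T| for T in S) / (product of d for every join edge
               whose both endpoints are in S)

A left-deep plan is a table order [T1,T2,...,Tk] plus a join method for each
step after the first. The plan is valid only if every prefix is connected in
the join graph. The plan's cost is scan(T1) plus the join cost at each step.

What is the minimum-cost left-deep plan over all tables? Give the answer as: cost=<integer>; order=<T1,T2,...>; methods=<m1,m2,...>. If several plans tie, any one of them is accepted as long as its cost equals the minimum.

Selinger DP (subsets sized 1..n):
  {B}: scan cost=50, card=50
  {D}: scan cost=400, card=400
  {A}: scan cost=120, card=120
  {C}: scan cost=80, card=80
  {BD}: card=500; try (D,nl_idx)→1000, (B,hash)→1400, (D,merge)→4400, (B,merge)→4750, (D,hash)→7300, (D,nl)→20050 …(+1); best=1000 via (D,nl_idx)
  {AB}: card=3000; try (B,hash)→840, (A,merge)→1360, (B,merge)→1430, (A,hash)→1780, (A,nl)→6050, (B,nl)→6120; best=840 via (B,hash)
  {BC}: card=2000; try (B,hash)→760, (C,merge)→1040, (B,merge)→1070, (C,hash)→1220, (C,nl_idx)→2400, (C,nl)→4050 …(+1); best=760 via (B,hash)
  {ABD}: card=30000; try (A,hash)→3180, (A,merge)→6960, (D,hash)→11040, (D,merge)→43840, (D,nl_idx)→57840, (A,nl)→61000 …(+1); best=3180 via (A,hash)
  {BCD}: card=20000; try (C,hash)→2620, (C,merge)→6640, (D,hash)→9960, (C,nl_idx)→24500, (D,merge)→28760, (D,nl_idx)→38760 …(+2); best=2620 via (C,hash)
  {ABC}: card=120000; try (A,hash)→4440, (C,hash)→4960, (A,merge)→25720, (C,merge)→40480, (C,nl_idx)→141840, (A,nl)→240760 …(+1); best=4440 via (A,hash)
  {ABCD}: card=1200000; try (A,hash)→24300, (C,hash)→34300, (D,hash)→131640, (A,merge)→323580, (C,merge)→483820, (C,nl_idx)→1413180 …(+5); best=24300 via (A,hash)

cost=24300; order=B,D,C,A; methods=nl_idx,hash,hash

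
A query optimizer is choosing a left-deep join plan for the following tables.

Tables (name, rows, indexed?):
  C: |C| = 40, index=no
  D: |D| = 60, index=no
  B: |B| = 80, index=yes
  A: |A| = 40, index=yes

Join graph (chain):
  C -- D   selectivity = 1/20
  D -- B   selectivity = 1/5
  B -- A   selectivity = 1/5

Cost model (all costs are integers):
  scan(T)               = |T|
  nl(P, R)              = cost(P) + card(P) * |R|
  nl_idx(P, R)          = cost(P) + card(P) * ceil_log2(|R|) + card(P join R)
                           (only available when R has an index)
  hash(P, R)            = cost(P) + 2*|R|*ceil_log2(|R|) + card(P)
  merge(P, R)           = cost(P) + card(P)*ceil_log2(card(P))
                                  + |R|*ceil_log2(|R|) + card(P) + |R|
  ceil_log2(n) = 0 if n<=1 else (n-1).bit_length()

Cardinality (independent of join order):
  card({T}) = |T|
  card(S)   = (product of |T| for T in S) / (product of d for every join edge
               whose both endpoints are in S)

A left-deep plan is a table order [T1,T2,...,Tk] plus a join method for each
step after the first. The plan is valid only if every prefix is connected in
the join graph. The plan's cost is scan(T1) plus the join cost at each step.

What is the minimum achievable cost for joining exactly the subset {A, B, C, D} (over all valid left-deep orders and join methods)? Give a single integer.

Selinger DP over subsets of {A,B,C,D}:
  {C}: scan cost=40, card=40
  {D}: scan cost=60, card=60
  {B}: scan cost=80, card=80
  {A}: scan cost=40, card=40
  {CD}: card=120; try (C,hash)→600, (D,merge)→740, (C,merge)→760, (D,hash)→800, (D,nl)→2440, (C,nl)→2460; best=600 via (C,hash)
  {BD}: card=960; try (D,hash)→880, (B,merge)→1120, (D,merge)→1140, (B,hash)→1240, (B,nl_idx)→1440, (B,nl)→4860 …(+1); best=880 via (D,hash)
  {AB}: card=640; try (A,hash)→640, (B,merge)→960, (B,nl_idx)→960, (A,merge)→1000, (B,hash)→1200, (A,nl_idx)→1200 …(+2); best=640 via (A,hash)
  {BCD}: card=1920; try (B,hash)→1840, (B,merge)→2200, (C,hash)→2320, (B,nl_idx)→3360, (B,nl)→10200, (C,merge)→11720 …(+1); best=1840 via (B,hash)
  {ABD}: card=7680; try (D,hash)→2000, (A,hash)→2320, (D,merge)→8100, (A,merge)→11720, (A,nl_idx)→14320, (D,nl)→39040 …(+1); best=2000 via (D,hash)
  {ABCD}: card=15360; try (A,hash)→4240, (C,hash)→10160, (A,merge)→25160, (A,nl_idx)→28720, (A,nl)→78640, (C,merge)→109800 …(+1); best=4240 via (A,hash)

4240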